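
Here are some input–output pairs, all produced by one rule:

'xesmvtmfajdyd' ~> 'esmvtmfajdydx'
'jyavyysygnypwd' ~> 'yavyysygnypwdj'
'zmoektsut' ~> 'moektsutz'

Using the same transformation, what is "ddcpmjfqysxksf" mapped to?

Looking at the pairs, the operation is to move the first character to the end.
"ddcpmjfqysxksf" → "dcpmjfqysxksfd".

dcpmjfqysxksfd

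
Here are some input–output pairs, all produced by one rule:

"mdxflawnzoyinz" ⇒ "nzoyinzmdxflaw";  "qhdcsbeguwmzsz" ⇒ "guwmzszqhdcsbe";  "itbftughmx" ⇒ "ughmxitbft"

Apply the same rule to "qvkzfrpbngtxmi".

What's happening: swap the front and back halves of the string.
For "qvkzfrpbngtxmi" the result is "bngtxmiqvkzfrp".

bngtxmiqvkzfrp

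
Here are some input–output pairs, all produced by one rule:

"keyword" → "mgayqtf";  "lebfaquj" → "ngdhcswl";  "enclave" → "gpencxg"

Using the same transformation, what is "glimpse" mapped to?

inkorug

The transformation: shift every letter 2 places forward in the alphabet (wrapping around).
For "glimpse" the result is "inkorug".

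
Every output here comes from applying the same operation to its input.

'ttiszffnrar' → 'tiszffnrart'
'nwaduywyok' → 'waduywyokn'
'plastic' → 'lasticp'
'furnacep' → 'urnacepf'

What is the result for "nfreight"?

freightn

The pattern: move the first character to the end.
Doing the same to "nfreight": "freightn".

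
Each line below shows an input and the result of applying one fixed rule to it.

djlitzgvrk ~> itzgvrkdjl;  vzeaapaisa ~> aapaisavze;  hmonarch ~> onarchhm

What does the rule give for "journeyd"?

The rule is to move the last 2 characters to the front (rotate right by 2), then swap the front and back halves of the string.
"journeyd" → "ydjourne" → "urneydjo".

urneydjo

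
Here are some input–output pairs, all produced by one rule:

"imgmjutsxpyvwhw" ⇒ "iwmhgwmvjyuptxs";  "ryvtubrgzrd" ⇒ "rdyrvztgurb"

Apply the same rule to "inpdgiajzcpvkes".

isnepkdvgpicazj

The pattern: take characters alternately from the front and the back (1st, last, 2nd, 2nd-last, ...).
Doing the same to "inpdgiajzcpvkes": "isnepkdvgpicazj".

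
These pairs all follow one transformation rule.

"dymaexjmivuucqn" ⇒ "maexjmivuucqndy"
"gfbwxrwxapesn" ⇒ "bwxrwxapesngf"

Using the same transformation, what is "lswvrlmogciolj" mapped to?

wvrlmogcioljls

What's happening: move the first 2 characters to the end (rotate left by 2).
Applying that to "lswvrlmogciolj" gives "wvrlmogcioljls".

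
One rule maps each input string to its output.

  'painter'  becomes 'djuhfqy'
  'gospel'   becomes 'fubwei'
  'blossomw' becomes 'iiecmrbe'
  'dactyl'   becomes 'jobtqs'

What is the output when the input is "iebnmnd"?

dcdtyur

What's happening: move the first 3 characters to the end (rotate left by 3), then shift every letter 10 places backward in the alphabet (wrapping around).
For "iebnmnd" the result is "dcdtyur".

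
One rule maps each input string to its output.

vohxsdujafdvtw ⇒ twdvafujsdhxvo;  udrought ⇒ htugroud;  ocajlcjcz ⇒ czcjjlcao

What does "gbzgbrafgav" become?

avfgragbbzg

The transformation: reverse the string, then swap each adjacent pair of characters (1↔2, 3↔4, ...).
For "gbzgbrafgav", step one produces "vagfarbgzbg"; step two turns that into "avfgragbbzg".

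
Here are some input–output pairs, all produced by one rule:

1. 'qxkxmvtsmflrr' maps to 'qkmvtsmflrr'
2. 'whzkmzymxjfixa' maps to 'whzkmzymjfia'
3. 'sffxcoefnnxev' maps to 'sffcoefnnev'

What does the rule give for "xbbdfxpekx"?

What's happening: remove every "x".
So "xbbdfxpekx" becomes "bbdfpek".

bbdfpek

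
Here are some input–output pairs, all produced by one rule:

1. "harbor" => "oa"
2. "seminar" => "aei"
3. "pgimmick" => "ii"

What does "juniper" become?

eui

The pattern: move the last 3 characters to the front (rotate right by 3), then keep only the vowels.
On "juniper": the first step gives "perjuni", and the second then gives "eui".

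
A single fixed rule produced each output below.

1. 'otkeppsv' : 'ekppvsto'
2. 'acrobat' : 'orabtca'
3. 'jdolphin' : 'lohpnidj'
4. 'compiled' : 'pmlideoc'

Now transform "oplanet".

alentpo

The pattern: swap each adjacent pair of characters (1↔2, 3↔4, ...), then move the first 2 characters to the end (rotate left by 2).
Working it through for "oplanet": intermediate "poalent", final "alentpo".
(Check on "acrobat": → "caorabt" → "orabtca" ✓)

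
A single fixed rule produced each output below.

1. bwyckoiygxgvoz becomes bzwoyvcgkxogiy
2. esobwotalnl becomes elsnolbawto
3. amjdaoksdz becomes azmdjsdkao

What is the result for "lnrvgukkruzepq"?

The transformation: take characters alternately from the front and the back (1st, last, 2nd, 2nd-last, ...).
For "lnrvgukkruzepq" the result is "lqnprevzguurkk".

lqnprevzguurkk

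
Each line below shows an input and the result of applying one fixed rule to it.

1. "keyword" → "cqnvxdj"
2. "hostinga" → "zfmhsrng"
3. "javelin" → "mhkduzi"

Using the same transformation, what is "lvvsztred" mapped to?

cdqsyruuk

The pattern: shift every letter 1 place backward in the alphabet (wrapping around), then reverse the string.
On "lvvsztred" that produces "cdqsyruuk".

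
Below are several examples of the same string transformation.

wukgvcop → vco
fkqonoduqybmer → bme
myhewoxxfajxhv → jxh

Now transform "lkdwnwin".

What's happening: move the last character to the front, then keep only the last 3 characters.
Starting from "lkdwnwin": after the first operation, "nlkdwnwi"; after the second, "nwi".

nwi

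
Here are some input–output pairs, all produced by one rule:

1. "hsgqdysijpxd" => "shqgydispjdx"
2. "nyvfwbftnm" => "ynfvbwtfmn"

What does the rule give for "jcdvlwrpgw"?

The rule is to swap each adjacent pair of characters (1↔2, 3↔4, ...).
So "jcdvlwrpgw" becomes "cjvdwlprwg".

cjvdwlprwg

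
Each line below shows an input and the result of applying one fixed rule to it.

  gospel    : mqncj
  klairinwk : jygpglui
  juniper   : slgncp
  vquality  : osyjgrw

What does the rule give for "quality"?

Each output is the input with this applied: shift every letter 2 places backward in the alphabet (wrapping around), then delete the first character.
Applying both steps to "quality": "osyjgrw", then "syjgrw".

syjgrw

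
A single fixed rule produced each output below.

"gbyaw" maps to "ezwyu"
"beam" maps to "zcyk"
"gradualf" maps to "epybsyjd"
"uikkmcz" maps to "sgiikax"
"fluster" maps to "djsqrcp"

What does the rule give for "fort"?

Each output is the input with this applied: shift every letter 2 places backward in the alphabet (wrapping around).
So "fort" becomes "dmpr".

dmpr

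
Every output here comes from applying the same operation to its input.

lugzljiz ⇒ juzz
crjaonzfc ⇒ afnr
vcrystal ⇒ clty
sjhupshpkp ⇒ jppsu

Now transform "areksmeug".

In each case the input is transformed by: keep every other character starting from the second (positions 2nd, 4th, 6th, ...), then sort the characters into alphabetical order.
On "areksmeug": the first step gives "rkmu", and the second then gives "kmru".

kmru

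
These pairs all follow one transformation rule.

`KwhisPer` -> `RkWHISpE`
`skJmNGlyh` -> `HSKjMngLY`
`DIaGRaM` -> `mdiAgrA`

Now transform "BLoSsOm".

The rule is to move the last character to the front, then flip the case of every letter.
On "BLoSsOm": the first step gives "mBLoSsO", and the second then gives "MblOsSo".
(Check on "KwhisPer": → "rKwhisPe" → "RkWHISpE" ✓)

MblOsSo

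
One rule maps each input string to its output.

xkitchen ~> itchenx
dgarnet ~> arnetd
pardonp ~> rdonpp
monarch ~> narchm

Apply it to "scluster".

The transformation: move the first character to the end, then delete the first character.
Applying that to "scluster" gives "lusters".

lusters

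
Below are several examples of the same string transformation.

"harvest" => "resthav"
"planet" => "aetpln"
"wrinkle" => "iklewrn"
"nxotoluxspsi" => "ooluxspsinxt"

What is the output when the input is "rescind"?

What's happening: move the first 3 characters to the end (rotate left by 3), then swap the first and last characters.
"rescind" → "cindres" → "sindrec".

sindrec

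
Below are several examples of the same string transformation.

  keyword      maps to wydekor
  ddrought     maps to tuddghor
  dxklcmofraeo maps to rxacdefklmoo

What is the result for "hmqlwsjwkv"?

Looking at the pairs, the operation is to sort the characters into alphabetical order, then move the last 2 characters to the front (rotate right by 2).
For "hmqlwsjwkv", step one produces "hjklmqsvww"; step two turns that into "wwhjklmqsv".

wwhjklmqsv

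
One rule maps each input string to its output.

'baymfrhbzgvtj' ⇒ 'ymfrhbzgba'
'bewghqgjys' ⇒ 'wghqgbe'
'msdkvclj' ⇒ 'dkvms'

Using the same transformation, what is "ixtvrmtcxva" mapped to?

tvrmtcix

The rule is to delete the last 3 characters, then move the first 2 characters to the end (rotate left by 2).
Working it through for "ixtvrmtcxva": intermediate "ixtvrmtc", final "tvrmtcix".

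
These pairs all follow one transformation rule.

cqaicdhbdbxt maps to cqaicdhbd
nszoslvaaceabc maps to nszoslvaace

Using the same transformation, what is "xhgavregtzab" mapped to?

Rule — delete the last 3 characters.
On "xhgavregtzab" that produces "xhgavregt".

xhgavregt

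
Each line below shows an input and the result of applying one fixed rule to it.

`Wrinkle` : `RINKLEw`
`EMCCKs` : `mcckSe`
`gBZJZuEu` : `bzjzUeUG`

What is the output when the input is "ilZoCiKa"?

What's happening: flip the case of every letter, then move the first character to the end.
Working it through for "ilZoCiKa": intermediate "ILzOcIkA", final "LzOcIkAI".
(Check on "gBZJZuEu": → "GbzjzUeU" → "bzjzUeUG" ✓)

LzOcIkAI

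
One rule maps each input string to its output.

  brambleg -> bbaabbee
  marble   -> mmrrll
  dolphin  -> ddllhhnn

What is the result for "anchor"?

The transformation: keep every other character starting from the first (positions 1st, 3rd, 5th, ...), then double every character.
Doing the same to "anchor": "aaccoo".

aaccoo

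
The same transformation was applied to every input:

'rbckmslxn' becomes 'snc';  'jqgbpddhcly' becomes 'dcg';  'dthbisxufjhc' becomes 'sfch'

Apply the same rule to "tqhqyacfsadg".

The pattern: keep one character in every 3, starting at position 3 (positions 3rd, 6th, 9th, ...), then move the first character to the end.
For "tqhqyacfsadg", step one produces "hasg"; step two turns that into "asgh".

asgh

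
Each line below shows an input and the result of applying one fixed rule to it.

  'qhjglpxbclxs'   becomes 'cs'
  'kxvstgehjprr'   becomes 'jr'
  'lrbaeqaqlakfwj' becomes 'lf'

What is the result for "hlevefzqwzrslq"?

ws

The rule is to keep one character in every 3, starting at position 3 (positions 3rd, 6th, 9th, ...), then keep only the last 2 characters.
On "hlevefzqwzrslq": the first step gives "efws", and the second then gives "ws".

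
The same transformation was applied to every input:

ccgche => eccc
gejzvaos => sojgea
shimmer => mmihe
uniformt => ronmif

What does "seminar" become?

nmiea

Looking at the pairs, the operation is to sort the characters into reverse alphabetical order, then delete the first 2 characters.
Working it through for "seminar": intermediate "srnmiea", final "nmiea".
(Check on "uniformt": → "utronmif" → "ronmif" ✓)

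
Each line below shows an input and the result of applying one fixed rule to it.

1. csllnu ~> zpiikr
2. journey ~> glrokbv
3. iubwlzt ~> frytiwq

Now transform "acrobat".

The transformation: shift every letter 3 places backward in the alphabet (wrapping around).
For "acrobat" the result is "xzolyxq".

xzolyxq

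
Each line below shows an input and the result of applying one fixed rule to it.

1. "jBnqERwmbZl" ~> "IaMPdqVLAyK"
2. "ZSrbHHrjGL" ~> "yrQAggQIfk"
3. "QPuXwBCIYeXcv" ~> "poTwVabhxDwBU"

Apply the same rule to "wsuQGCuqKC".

Rule — flip the case of every letter, then shift every letter 1 place backward in the alphabet (wrapping around).
On "wsuQGCuqKC" that produces "VRTpfbTPjb".

VRTpfbTPjb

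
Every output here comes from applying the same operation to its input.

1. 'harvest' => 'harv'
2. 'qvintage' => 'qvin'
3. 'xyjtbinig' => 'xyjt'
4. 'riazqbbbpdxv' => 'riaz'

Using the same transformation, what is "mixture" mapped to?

mixt

Rule — keep only the first 4 characters.
Applying that to "mixture" gives "mixt".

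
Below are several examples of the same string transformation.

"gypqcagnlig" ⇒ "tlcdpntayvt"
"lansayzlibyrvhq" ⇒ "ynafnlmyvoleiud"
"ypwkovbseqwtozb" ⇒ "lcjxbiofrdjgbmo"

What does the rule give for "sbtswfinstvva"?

Rule — shift every letter 13 places forward in the alphabet (wrapping around) — i.e. ROT13.
On "sbtswfinstvva" that produces "fogfjsvafgiin".

fogfjsvafgiin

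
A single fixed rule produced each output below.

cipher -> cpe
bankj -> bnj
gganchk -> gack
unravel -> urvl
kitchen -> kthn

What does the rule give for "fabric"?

fbi

The transformation: keep every other character starting from the first (positions 1st, 3rd, 5th, ...).
Applying that to "fabric" gives "fbi".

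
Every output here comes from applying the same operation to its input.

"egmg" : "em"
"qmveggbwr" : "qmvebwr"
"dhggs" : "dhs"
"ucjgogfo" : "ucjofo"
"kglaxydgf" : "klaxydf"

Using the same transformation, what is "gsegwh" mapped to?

In each case the input is transformed by: remove every "g".
So "gsegwh" becomes "sewh".

sewh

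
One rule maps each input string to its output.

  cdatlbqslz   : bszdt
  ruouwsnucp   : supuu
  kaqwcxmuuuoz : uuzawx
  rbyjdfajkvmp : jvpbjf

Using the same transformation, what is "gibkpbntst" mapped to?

bttik

Each output is the input with this applied: keep every other character starting from the second (positions 2nd, 4th, 6th, ...), then move the last 3 characters to the front (rotate right by 3).
Starting from "gibkpbntst": after the first operation, "ikbtt"; after the second, "bttik".
(Check on "kaqwcxmuuuoz": → "awxuuz" → "uuzawx" ✓)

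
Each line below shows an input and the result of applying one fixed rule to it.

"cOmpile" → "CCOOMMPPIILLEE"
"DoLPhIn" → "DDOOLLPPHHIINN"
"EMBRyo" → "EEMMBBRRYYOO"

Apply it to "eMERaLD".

What's happening: double every character, then convert every letter to uppercase.
For "eMERaLD", step one produces "eeMMEERRaaLLDD"; step two turns that into "EEMMEERRAALLDD".

EEMMEERRAALLDD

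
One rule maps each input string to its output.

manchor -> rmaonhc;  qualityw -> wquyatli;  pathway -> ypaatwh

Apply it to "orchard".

dorrcah

In each case the input is transformed by: swap the first and last characters, then take characters alternately from the front and the back (1st, last, 2nd, 2nd-last, ...).
Working it through for "orchard": intermediate "drcharo", final "dorrcah".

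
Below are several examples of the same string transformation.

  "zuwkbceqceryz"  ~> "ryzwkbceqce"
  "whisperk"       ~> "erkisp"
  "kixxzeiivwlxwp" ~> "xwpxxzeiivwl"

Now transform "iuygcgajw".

What's happening: delete the first 2 characters, then move the last 3 characters to the front (rotate right by 3).
"iuygcgajw" → "ygcgajw" → "ajwygcg".
(Check on "kixxzeiivwlxwp": → "xxzeiivwlxwp" → "xwpxxzeiivwl" ✓)

ajwygcg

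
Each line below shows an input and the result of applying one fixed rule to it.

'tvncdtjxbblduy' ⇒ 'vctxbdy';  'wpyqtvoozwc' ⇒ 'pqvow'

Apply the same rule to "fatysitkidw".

Rule — keep every other character starting from the second (positions 2nd, 4th, 6th, ...).
"fatysitkidw" → "ayikd".

ayikd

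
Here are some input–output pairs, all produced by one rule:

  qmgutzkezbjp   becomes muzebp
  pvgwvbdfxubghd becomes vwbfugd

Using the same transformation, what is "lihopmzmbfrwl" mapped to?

iommfw

Each output is the input with this applied: keep every other character starting from the second (positions 2nd, 4th, 6th, ...).
For "lihopmzmbfrwl" the result is "iommfw".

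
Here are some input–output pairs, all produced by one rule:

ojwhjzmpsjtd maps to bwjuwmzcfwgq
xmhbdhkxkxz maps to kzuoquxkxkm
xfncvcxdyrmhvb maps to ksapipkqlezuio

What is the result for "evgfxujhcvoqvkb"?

ritskhwupibdixo

Rule — shift every letter 13 places forward in the alphabet (wrapping around) — i.e. ROT13.
On "evgfxujhcvoqvkb" that produces "ritskhwupibdixo".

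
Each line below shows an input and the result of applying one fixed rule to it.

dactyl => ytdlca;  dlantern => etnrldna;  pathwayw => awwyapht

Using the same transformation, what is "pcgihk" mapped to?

hipkgc

Looking at the pairs, the operation is to swap the front and back halves of the string, then swap each adjacent pair of characters (1↔2, 3↔4, ...).
Starting from "pcgihk": after the first operation, "ihkpcg"; after the second, "hipkgc".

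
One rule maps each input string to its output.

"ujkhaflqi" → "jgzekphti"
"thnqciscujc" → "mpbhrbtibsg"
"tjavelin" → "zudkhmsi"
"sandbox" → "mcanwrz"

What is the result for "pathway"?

sgvzxoz

In each case the input is transformed by: shift every letter 1 place backward in the alphabet (wrapping around), then move the first 2 characters to the end (rotate left by 2).
"pathway" → "ozsgvzx" → "sgvzxoz".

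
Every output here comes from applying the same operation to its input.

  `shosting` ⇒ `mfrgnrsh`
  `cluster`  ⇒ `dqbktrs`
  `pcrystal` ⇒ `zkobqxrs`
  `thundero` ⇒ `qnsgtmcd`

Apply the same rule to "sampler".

dqrzlok

Rule — shift every letter 1 place backward in the alphabet (wrapping around), then move the last 2 characters to the front (rotate right by 2).
On "sampler": the first step gives "rzlokdq", and the second then gives "dqrzlok".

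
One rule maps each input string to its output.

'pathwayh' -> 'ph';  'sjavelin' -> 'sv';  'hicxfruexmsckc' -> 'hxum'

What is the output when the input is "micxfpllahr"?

Looking at the pairs, the operation is to move the last 2 characters to the front (rotate right by 2), then keep one character in every 3, starting at position 3 (positions 3rd, 6th, 9th, ...).
"micxfpllahr" → "hrmicxfplla" → "mxl".

mxl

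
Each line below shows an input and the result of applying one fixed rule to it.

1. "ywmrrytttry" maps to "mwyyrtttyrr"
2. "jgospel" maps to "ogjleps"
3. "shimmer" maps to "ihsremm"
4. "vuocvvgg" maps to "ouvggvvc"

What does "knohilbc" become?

In each case the input is transformed by: reverse the string, then move the last 3 characters to the front (rotate right by 3).
Starting from "knohilbc": after the first operation, "cblihonk"; after the second, "onkcblih".

onkcblih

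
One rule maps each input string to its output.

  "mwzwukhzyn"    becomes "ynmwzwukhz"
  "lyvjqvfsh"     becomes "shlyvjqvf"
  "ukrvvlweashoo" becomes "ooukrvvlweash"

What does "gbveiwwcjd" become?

jdgbveiwwc

Rule — move the last 2 characters to the front (rotate right by 2).
Doing the same to "gbveiwwcjd": "jdgbveiwwc".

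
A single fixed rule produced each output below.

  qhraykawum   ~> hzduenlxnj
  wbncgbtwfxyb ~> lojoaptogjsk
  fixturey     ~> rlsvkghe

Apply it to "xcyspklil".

Each output is the input with this applied: move the last 2 characters to the front (rotate right by 2), then shift every letter 13 places forward in the alphabet (wrapping around) — i.e. ROT13.
Starting from "xcyspklil": after the first operation, "ilxcyspkl"; after the second, "vykplfcxy".

vykplfcxy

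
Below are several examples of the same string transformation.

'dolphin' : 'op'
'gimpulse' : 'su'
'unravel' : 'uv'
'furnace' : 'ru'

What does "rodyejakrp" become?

The transformation: sort the characters into alphabetical order, then keep only the last 2 characters.
On "rodyejakrp" that produces "ry".

ry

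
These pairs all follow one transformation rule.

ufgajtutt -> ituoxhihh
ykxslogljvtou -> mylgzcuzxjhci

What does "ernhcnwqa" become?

sfbvqbkeo

The transformation: shift every letter 12 places backward in the alphabet (wrapping around).
Doing the same to "ernhcnwqa": "sfbvqbkeo".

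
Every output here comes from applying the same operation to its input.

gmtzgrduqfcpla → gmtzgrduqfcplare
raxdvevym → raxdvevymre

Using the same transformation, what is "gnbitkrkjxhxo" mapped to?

gnbitkrkjxhxore

What's happening: append "re".
"gnbitkrkjxhxo" → "gnbitkrkjxhxore".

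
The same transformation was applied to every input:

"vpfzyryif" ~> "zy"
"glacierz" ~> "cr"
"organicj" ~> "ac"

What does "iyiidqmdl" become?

im

The rule is to delete the first character, then keep one character in every 3, starting at position 3 (positions 3rd, 6th, 9th, ...).
So "iyiidqmdl" becomes "im".
(Check on "glacierz": → "lacierz" → "cr" ✓)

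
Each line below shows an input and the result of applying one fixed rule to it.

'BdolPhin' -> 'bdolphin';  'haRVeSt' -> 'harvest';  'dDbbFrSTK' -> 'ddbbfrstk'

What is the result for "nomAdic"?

nomadic

The rule is to convert every letter to lowercase.
"nomAdic" → "nomadic".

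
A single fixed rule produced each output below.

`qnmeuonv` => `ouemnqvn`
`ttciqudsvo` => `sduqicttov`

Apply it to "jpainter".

The rule is to move the last 2 characters to the front (rotate right by 2), then reverse the string.
On "jpainter": the first step gives "erjpaint", and the second then gives "tniapjre".

tniapjre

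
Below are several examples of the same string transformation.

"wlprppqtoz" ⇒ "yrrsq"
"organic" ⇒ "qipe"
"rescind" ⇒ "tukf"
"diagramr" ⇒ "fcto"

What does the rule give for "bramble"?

dcdg

Each output is the input with this applied: shift every letter 2 places forward in the alphabet (wrapping around), then keep every other character starting from the first (positions 1st, 3rd, 5th, ...).
For "bramble", step one produces "dtcodng"; step two turns that into "dcdg".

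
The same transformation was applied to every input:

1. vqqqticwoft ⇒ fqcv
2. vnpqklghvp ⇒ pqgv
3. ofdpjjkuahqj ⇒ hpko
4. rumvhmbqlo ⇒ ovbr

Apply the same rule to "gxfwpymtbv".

vwmg

The pattern: keep one character in every 3, starting at position 1 (positions 1st, 4th, 7th, ...), then swap the first and last characters.
"gxfwpymtbv" → "gwmv" → "vwmg".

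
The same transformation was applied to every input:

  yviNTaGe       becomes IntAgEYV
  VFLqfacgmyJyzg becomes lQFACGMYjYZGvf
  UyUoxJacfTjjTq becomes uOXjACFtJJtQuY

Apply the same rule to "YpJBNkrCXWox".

Looking at the pairs, the operation is to move the first 2 characters to the end (rotate left by 2), then flip the case of every letter.
For "YpJBNkrCXWox", step one produces "JBNkrCXWoxYp"; step two turns that into "jbnKRcxwOXyP".

jbnKRcxwOXyP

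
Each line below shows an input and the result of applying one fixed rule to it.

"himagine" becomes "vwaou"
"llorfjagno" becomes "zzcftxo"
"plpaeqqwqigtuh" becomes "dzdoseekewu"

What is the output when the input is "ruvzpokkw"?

The rule is to shift every letter 12 places backward in the alphabet (wrapping around), then delete the last 3 characters.
So "ruvzpokkw" becomes "fijndc".
(Check on "plpaeqqwqigtuh": → "dzdoseekewuhiv" → "dzdoseekewu" ✓)

fijndc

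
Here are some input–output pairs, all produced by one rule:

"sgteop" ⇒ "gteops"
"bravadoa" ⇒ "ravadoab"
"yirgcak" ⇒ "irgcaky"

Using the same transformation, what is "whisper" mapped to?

Each output is the input with this applied: move the first character to the end.
So "whisper" becomes "hisperw".

hisperw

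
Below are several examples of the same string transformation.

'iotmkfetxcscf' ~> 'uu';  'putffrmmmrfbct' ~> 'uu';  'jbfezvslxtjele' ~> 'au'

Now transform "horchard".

The transformation: shift every letter 1 place forward in the alphabet (wrapping around), then keep only the vowels.
"horchard" → "ipsdibse" → "iie".

iie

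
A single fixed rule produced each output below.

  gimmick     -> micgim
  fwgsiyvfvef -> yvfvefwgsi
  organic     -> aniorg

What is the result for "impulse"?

Looking at the pairs, the operation is to delete the last character, then swap the front and back halves of the string.
Starting from "impulse": after the first operation, "impuls"; after the second, "ulsimp".

ulsimp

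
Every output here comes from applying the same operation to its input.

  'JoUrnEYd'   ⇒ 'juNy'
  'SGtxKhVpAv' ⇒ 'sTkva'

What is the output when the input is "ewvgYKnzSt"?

Each output is the input with this applied: keep every other character starting from the first (positions 1st, 3rd, 5th, ...), then flip the case of every letter.
Applying both steps to "ewvgYKnzSt": "evYnS", then "EVyNs".

EVyNs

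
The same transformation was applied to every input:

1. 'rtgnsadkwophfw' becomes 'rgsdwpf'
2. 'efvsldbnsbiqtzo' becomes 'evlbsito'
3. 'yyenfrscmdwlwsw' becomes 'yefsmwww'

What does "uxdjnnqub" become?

udnqb

The pattern: keep every other character starting from the first (positions 1st, 3rd, 5th, ...).
Applying that to "uxdjnnqub" gives "udnqb".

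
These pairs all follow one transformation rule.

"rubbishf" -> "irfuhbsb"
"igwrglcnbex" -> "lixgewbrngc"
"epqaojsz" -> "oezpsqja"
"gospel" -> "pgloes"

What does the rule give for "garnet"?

Each output is the input with this applied: take characters alternately from the front and the back (1st, last, 2nd, 2nd-last, ...), then move the last character to the front.
For "garnet", step one produces "gtaern"; step two turns that into "ngtaer".
(Check on "rubbishf": → "rfuhbsbi" → "irfuhbsb" ✓)

ngtaer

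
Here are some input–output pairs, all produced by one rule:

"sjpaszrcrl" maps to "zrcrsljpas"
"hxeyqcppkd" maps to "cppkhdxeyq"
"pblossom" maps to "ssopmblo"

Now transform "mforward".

warmdfor

The pattern: swap the first and last characters, then swap the front and back halves of the string.
Applying that to "mforward" gives "warmdfor".
(Check on "sjpaszrcrl": → "ljpaszrcrs" → "zrcrsljpas" ✓)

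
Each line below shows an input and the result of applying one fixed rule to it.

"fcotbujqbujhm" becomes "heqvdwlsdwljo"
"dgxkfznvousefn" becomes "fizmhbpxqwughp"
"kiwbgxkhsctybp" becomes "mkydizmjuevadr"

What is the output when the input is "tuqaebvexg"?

vwscgdxgzi

The transformation: shift every letter 2 places forward in the alphabet (wrapping around).
So "tuqaebvexg" becomes "vwscgdxgzi".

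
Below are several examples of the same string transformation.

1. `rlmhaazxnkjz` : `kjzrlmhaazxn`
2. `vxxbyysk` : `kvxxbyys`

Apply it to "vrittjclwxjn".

xjnvrittjclw

What's happening: move the first 3 characters to the end (rotate left by 3), then swap the front and back halves of the string.
Starting from "vrittjclwxjn": after the first operation, "ttjclwxjnvri"; after the second, "xjnvrittjclw".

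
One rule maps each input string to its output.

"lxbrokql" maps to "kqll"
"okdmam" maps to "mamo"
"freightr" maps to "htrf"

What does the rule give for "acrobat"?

The transformation: move the last 3 characters to the front (rotate right by 3), then keep only the first 4 characters.
Applying both steps to "acrobat": "batacro", then "bata".

bata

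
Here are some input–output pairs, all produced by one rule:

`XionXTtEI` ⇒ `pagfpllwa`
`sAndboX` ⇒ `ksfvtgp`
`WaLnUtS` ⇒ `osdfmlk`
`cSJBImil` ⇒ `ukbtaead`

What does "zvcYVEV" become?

Looking at the pairs, the operation is to shift every letter 8 places backward in the alphabet (wrapping around), then convert every letter to lowercase.
Doing the same to "zvcYVEV": "rnuqnwn".

rnuqnwn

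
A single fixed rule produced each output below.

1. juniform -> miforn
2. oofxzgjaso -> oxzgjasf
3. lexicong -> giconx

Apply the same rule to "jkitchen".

ntchei

The transformation: delete the first 2 characters, then swap the first and last characters.
"jkitchen" → "itchen" → "ntchei".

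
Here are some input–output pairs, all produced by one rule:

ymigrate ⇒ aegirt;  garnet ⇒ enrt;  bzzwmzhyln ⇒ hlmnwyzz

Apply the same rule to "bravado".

The pattern: delete the first 2 characters, then sort the characters into alphabetical order.
Starting from "bravado": after the first operation, "avado"; after the second, "aadov".
(Check on "ymigrate": → "igrate" → "aegirt" ✓)

aadov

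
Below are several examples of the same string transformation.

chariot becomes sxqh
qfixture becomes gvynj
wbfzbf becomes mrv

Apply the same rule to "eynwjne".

uodm

Looking at the pairs, the operation is to shift every letter 10 places backward in the alphabet (wrapping around), then delete the last 3 characters.
Working it through for "eynwjne": intermediate "uodmzdu", final "uodm".
(Check on "chariot": → "sxqhyej" → "sxqh" ✓)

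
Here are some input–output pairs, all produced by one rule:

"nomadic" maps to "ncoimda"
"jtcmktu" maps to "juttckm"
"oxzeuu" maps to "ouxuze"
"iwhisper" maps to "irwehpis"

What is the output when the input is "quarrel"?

Each output is the input with this applied: take characters alternately from the front and the back (1st, last, 2nd, 2nd-last, ...).
So "quarrel" becomes "qluearr".

qluearr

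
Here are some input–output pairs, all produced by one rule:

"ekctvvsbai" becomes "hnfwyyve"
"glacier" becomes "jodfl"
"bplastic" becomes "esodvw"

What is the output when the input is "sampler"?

vdpso

Rule — delete the last 2 characters, then shift every letter 3 places forward in the alphabet (wrapping around).
For "sampler", step one produces "sampl"; step two turns that into "vdpso".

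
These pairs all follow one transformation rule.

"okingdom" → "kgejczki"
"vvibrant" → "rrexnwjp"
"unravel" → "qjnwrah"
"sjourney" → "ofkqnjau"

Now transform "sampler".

owilhan

In each case the input is transformed by: shift every letter 4 places backward in the alphabet (wrapping around).
Doing the same to "sampler": "owilhan".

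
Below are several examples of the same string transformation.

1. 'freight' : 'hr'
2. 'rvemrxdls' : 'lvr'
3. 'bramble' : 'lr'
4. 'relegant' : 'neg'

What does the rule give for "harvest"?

Rule — move the last 3 characters to the front (rotate right by 3), then keep one character in every 3, starting at position 2 (positions 2nd, 5th, 8th, ...).
For "harvest", step one produces "estharv"; step two turns that into "sa".

sa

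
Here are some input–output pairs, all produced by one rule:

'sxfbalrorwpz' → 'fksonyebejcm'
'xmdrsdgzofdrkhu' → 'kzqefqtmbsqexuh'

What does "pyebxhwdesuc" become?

clrokujqrfhp

The rule is to shift every letter 13 places forward in the alphabet (wrapping around) — i.e. ROT13.
For "pyebxhwdesuc" the result is "clrokujqrfhp".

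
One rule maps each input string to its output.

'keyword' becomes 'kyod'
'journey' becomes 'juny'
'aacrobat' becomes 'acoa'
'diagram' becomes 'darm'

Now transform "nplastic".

nlsi

The rule is to keep every other character starting from the first (positions 1st, 3rd, 5th, ...).
So "nplastic" becomes "nlsi".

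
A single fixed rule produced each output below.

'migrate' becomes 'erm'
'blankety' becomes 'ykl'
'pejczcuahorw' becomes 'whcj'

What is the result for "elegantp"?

Looking at the pairs, the operation is to reverse the string, then keep one character in every 3, starting at position 1 (positions 1st, 4th, 7th, ...).
Working it through for "elegantp": intermediate "ptnagele", final "pal".

pal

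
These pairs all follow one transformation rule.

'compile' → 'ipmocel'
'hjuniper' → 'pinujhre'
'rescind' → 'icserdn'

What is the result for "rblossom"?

ssolbrmo

Looking at the pairs, the operation is to reverse the string, then move the first 2 characters to the end (rotate left by 2).
"rblossom" → "mossolbr" → "ssolbrmo".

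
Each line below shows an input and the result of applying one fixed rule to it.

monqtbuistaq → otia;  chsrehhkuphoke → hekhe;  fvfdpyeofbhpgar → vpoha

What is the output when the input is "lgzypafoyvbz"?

Each output is the input with this applied: keep one character in every 3, starting at position 2 (positions 2nd, 5th, 8th, ...).
So "lgzypafoyvbz" becomes "gpob".

gpob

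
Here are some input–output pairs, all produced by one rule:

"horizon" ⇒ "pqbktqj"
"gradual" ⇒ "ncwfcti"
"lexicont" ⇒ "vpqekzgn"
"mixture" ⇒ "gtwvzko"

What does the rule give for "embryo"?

The pattern: shift every letter 2 places forward in the alphabet (wrapping around), then reverse the string.
For "embryo" the result is "qatdog".
(Check on "mixture": → "okzvwtg" → "gtwvzko" ✓)

qatdog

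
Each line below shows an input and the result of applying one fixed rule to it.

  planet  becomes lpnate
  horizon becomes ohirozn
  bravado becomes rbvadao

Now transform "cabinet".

acibent

In each case the input is transformed by: swap each adjacent pair of characters (1↔2, 3↔4, ...).
So "cabinet" becomes "acibent".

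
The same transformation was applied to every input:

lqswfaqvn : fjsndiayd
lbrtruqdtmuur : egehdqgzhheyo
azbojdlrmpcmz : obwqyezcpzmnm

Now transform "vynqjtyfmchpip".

adwglszpucvcil

The rule is to move the first 2 characters to the end (rotate left by 2), then shift every letter 13 places forward in the alphabet (wrapping around) — i.e. ROT13.
Applying both steps to "vynqjtyfmchpip": "nqjtyfmchpipvy", then "adwglszpucvcil".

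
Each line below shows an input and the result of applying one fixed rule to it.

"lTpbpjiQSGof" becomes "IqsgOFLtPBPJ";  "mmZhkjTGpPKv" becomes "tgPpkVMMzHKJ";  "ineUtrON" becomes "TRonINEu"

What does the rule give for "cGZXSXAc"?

The pattern: swap the front and back halves of the string, then flip the case of every letter.
Applying both steps to "cGZXSXAc": "SXAccGZX", then "sxaCCgzx".

sxaCCgzx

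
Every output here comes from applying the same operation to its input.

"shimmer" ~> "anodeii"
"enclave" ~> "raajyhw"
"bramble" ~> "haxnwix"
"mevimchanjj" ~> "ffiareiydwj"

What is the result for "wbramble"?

hasxnwix

The pattern: move the last 2 characters to the front (rotate right by 2), then shift every letter 4 places backward in the alphabet (wrapping around).
"wbramble" → "lewbramb" → "hasxnwix".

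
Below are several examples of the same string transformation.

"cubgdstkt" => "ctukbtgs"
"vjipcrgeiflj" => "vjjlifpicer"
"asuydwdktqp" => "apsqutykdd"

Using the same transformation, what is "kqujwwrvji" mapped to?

Looking at the pairs, the operation is to take characters alternately from the front and the back (1st, last, 2nd, 2nd-last, ...), then delete the last character.
Applying both steps to "kqujwwrvji": "kiqjuvjrww", then "kiqjuvjrw".
(Check on "asuydwdktqp": → "apsqutykddw" → "apsqutykdd" ✓)

kiqjuvjrw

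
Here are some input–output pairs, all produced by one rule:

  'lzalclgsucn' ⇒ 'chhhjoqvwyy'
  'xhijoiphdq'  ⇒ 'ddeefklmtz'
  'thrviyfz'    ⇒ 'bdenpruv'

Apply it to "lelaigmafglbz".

abccehhhivwwx

In each case the input is transformed by: shift every letter 4 places backward in the alphabet (wrapping around), then sort the characters into alphabetical order.
Applying both steps to "lelaigmafglbz": "hahweciwbchxv", then "abccehhhivwwx".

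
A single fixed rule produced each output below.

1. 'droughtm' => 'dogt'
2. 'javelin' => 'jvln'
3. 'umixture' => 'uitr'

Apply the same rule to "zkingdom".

Looking at the pairs, the operation is to keep every other character starting from the first (positions 1st, 3rd, 5th, ...).
Doing the same to "zkingdom": "zigo".

zigo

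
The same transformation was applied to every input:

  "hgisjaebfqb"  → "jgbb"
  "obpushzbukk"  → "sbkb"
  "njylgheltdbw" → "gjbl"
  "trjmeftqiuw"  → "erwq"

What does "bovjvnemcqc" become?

Each output is the input with this applied: keep one character in every 3, starting at position 2 (positions 2nd, 5th, 8th, ...), then swap each adjacent pair of characters (1↔2, 3↔4, ...).
On "bovjvnemcqc": the first step gives "ovmc", and the second then gives "vocm".

vocm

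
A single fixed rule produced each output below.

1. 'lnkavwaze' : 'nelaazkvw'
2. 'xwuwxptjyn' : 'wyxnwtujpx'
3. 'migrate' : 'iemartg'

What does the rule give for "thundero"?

What's happening: swap each adjacent pair of characters (1↔2, 3↔4, ...), then take characters alternately from the front and the back (1st, last, 2nd, 2nd-last, ...).
Starting from "thundero": after the first operation, "htnuedor"; after the second, "hrtondue".

hrtondue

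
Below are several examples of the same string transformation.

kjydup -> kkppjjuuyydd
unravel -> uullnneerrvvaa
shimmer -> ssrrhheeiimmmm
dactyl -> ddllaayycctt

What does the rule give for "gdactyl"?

What's happening: take characters alternately from the front and the back (1st, last, 2nd, 2nd-last, ...), then double every character.
Working it through for "gdactyl": intermediate "gldyatc", final "ggllddyyaattcc".

ggllddyyaattcc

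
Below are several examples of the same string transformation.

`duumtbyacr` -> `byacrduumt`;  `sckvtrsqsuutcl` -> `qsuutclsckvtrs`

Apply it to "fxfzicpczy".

cpczyfxfzi

Looking at the pairs, the operation is to swap the front and back halves of the string.
For "fxfzicpczy" the result is "cpczyfxfzi".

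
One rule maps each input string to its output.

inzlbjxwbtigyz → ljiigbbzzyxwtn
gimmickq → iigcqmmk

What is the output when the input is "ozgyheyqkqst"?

qokhgezyytsq

The pattern: sort the characters into reverse alphabetical order, then swap the front and back halves of the string.
On "ozgyheyqkqst": the first step gives "zyytsqqokhge", and the second then gives "qokhgezyytsq".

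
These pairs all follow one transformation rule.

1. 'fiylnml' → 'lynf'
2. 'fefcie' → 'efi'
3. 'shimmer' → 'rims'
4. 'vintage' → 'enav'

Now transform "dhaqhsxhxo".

The pattern: swap the first and last characters, then keep every other character starting from the first (positions 1st, 3rd, 5th, ...).
Applying both steps to "dhaqhsxhxo": "ohaqhsxhxd", then "oahxx".
(Check on "fiylnml": → "liylnmf" → "lynf" ✓)

oahxx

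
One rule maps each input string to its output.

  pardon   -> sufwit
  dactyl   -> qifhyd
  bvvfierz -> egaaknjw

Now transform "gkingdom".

Rule — move the last character to the front, then shift every letter 5 places forward in the alphabet (wrapping around).
"gkingdom" → "mgkingdo" → "rlpnslit".

rlpnslit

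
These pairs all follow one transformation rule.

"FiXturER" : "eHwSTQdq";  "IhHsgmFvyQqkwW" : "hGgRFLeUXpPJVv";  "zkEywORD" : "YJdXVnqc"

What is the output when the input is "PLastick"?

What's happening: flip the case of every letter, then shift every letter 1 place backward in the alphabet (wrapping around).
"PLastick" → "plASTICK" → "okZRSHBJ".

okZRSHBJ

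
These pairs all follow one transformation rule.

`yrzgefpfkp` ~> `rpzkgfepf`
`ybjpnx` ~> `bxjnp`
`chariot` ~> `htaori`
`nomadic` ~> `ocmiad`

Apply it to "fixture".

iexrtu

Each output is the input with this applied: delete the first character, then take characters alternately from the front and the back (1st, last, 2nd, 2nd-last, ...).
Applying both steps to "fixture": "ixture", then "iexrtu".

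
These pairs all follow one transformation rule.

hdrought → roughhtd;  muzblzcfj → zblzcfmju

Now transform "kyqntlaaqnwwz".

The rule is to swap the first and last characters, then move the first 2 characters to the end (rotate left by 2).
For "kyqntlaaqnwwz", step one produces "zyqntlaaqnwwk"; step two turns that into "qntlaaqnwwkzy".

qntlaaqnwwkzy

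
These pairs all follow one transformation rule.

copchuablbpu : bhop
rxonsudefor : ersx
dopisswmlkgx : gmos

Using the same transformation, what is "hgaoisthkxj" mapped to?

ghij

What's happening: keep one character in every 3, starting at position 2 (positions 2nd, 5th, 8th, ...), then sort the characters into alphabetical order.
On "hgaoisthkxj": the first step gives "gihj", and the second then gives "ghij".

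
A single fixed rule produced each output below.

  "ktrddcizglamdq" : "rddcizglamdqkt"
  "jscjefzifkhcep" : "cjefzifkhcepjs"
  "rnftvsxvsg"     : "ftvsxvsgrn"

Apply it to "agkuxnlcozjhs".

kuxnlcozjhsag

The transformation: move the first 2 characters to the end (rotate left by 2).
"agkuxnlcozjhs" → "kuxnlcozjhsag".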